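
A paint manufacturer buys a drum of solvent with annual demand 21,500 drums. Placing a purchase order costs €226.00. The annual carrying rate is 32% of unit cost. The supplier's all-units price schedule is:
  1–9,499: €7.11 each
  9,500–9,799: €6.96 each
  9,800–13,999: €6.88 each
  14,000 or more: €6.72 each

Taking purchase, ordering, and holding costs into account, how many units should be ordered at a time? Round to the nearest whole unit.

Q* ≈ 2,067 drums

Holding cost per unit per year at price C is H = 0.32·C.
Evaluate total cost at each tier's feasible EOQ or, if the EOQ is below the tier, at the tier's minimum quantity.
EOQ at €7.11 = 2066.7 (feasible in tier 1): TC = 21,500×€7.11 + (21,500/2066.7)×226 + (2066.7/2)×0.32×€7.11 = €157,567.17.
EOQ at €6.96 = 2088.9 < 9500, so use break Q=9500: TC = 21,500×€6.96 + (21,500/9500.0)×226 + (9500.0/2)×0.32×€6.96 = €160,730.67.
EOQ at €6.88 = 2101.0 < 9800, so use break Q=9800: TC = 21,500×€6.88 + (21,500/9800.0)×226 + (9800.0/2)×0.32×€6.88 = €159,203.66.
EOQ at €6.72 = 2125.8 < 14000, so use break Q=14000: TC = 21,500×€6.72 + (21,500/14000.0)×226 + (14000.0/2)×0.32×€6.72 = €159,879.87.
Lowest total cost is €157,567.17 at Q = 2066.7.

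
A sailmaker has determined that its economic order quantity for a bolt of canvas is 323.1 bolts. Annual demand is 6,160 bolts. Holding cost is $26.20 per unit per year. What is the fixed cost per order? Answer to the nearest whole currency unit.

S ≈ $222

Invert the EOQ relation Q*² = 2DS/H.
From Q* = √(2DS/H): S = Q*²H / (2D) = 323.1² × 26.2 / (2 × 6,160) = 222.0059.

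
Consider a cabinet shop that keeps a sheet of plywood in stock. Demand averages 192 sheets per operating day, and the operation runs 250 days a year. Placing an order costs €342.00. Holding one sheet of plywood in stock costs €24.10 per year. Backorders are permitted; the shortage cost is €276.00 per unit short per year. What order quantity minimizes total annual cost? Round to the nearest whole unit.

Q* ≈ 1,217 sheets

Annual demand D = 192 × 250 = 48,000.
With planned backorders, Q* = √(2DS/H) · √((H+B)/B).
√(2DS/H) = √(2 × 48,000 × 342 / 24.1) = 1167.186.
√((H+B)/B) = √((24.1+276)/276) = 1.0427.
Q* ≈ 1217.079.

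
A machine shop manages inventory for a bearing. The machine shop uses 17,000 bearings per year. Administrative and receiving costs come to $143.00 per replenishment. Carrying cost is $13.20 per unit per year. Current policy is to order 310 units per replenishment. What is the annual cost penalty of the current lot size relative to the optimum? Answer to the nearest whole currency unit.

EOQ = √(2DS/H) = √(2 × 17,000 × 143 / 13.2) ≈ 606.90.
Cost at Q* = (D/Q*)S + (Q*/2)H = √(2DSH) ≈ $8,011.14.
Cost at Q = 310: (17,000/310)×143 + (310/2)×13.2 = $7,841.94 + $2,046.00 = $9,887.94.
Excess = $9,887.94 − $8,011.14 = $1,876.79.

Extra cost ≈ $1,877 per year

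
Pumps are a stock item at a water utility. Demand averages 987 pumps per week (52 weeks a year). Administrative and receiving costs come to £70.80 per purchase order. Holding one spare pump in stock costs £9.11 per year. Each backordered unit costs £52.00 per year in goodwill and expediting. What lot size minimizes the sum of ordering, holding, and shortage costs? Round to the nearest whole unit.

Annual demand D = 987 × 52 = 51,324.
With planned backorders, Q* = √(2DS/H) · √((H+B)/B).
√(2DS/H) = √(2 × 51,324 × 70.8 / 9.11) = 893.167.
√((H+B)/B) = √((9.11+52)/52) = 1.0841.
Q* ≈ 968.249.

Q* ≈ 968 pumps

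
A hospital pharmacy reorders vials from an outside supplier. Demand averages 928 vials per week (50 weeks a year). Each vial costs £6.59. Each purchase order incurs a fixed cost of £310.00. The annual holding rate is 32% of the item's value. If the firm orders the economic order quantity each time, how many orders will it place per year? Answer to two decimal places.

Annual demand D = 928 × 50 = 46,400.
Holding cost H = 0.32 × £6.59 = £2.1088 per unit per year.
Q* = √(2DS/H) = √(2 × 46,400 × 310 / 2.1088) ≈ 3693.49.
Orders per year = D / Q* = 46,400 / 3693.49 ≈ 12.563.

N ≈ 12.56 orders per year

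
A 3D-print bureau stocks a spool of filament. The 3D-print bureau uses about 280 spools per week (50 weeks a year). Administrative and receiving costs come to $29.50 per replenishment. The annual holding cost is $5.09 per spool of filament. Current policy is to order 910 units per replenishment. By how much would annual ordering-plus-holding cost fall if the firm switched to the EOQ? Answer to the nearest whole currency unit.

Annual demand D = 280 × 50 = 14,000.
EOQ = √(2DS/H) = √(2 × 14,000 × 29.5 / 5.09) ≈ 402.84.
Cost at Q* = (D/Q*)S + (Q*/2)H = √(2DSH) ≈ $2,050.45.
Cost at Q = 910: (14,000/910)×29.5 + (910/2)×5.09 = $453.85 + $2,315.95 = $2,769.80.
Excess = $2,769.80 − $2,050.45 = $719.35.

Extra cost ≈ $719 per year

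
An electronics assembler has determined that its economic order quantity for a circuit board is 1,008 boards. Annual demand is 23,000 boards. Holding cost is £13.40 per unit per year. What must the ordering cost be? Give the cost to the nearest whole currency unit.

S ≈ £296

Invert the EOQ relation Q*² = 2DS/H.
From Q* = √(2DS/H): S = Q*²H / (2D) = 1,008² × 13.4 / (2 × 23,000) = 295.9839.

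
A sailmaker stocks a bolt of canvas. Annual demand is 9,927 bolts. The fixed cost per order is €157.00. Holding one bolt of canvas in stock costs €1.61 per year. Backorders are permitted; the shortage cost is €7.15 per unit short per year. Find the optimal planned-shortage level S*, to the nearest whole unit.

With planned backorders, Q* = √(2DS/H) · √((H+B)/B).
√(2DS/H) = √(2 × 9,927 × 157 / 1.61) = 1391.429.
√((H+B)/B) = √((1.61+7.15)/7.15) = 1.1069.
Q* ≈ 1540.139.
S* = Q* · H/(H+B) = 1540.139 × 1.61/8.76 ≈ 283.062.

S* ≈ 283 bolts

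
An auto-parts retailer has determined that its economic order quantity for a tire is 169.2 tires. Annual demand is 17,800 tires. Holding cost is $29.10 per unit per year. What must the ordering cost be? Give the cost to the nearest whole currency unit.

S ≈ $23

Invert the EOQ relation Q*² = 2DS/H.
From Q* = √(2DS/H): S = Q*²H / (2D) = 169.2² × 29.1 / (2 × 17,800) = 23.4015.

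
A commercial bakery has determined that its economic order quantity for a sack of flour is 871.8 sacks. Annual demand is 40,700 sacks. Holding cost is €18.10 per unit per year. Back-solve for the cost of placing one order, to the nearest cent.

S ≈ €169.00

The basic EOQ model gives Q* = √(2DS/H); rearrange for the unknown.
From Q* = √(2DS/H): S = Q*²H / (2D) = 871.8² × 18.1 / (2 × 40,700) = 169.0005.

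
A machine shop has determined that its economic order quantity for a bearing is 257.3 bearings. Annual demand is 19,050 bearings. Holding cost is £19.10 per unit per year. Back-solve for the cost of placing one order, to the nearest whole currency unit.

The basic EOQ model gives Q* = √(2DS/H); rearrange for the unknown.
From Q* = √(2DS/H): S = Q*²H / (2D) = 257.3² × 19.1 / (2 × 19,050) = 33.1885.

S ≈ £33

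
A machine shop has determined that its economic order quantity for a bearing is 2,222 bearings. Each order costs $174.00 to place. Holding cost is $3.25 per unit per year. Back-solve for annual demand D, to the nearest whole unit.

D ≈ 46,110 bearings per year

The basic EOQ model gives Q* = √(2DS/H); rearrange for the unknown.
From Q* = √(2DS/H): D = Q*²H / (2S) = 2,222² × 3.25 / (2 × 174) = 46109.693.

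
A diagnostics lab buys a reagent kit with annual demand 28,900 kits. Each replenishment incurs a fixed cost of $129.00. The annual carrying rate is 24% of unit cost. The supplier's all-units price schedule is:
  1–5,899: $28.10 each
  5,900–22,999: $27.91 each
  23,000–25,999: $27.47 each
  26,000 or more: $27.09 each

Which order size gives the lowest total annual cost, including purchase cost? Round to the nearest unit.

Holding cost per unit per year at price C is H = 0.24·C.
For each price level, check whether its EOQ is feasible; otherwise the best quantity at that price is the breakpoint.
EOQ at $28.10 = 1051.5 (feasible in tier 1): TC = 28,900×$28.10 + (28,900/1051.5)×129 + (1051.5/2)×0.24×$28.10 = $819,181.16.
EOQ at $27.91 = 1055.1 < 5900, so use break Q=5900: TC = 28,900×$27.91 + (28,900/5900.0)×129 + (5900.0/2)×0.24×$27.91 = $826,991.16.
EOQ at $27.47 = 1063.5 < 23000, so use break Q=23000: TC = 28,900×$27.47 + (28,900/23000.0)×129 + (23000.0/2)×0.24×$27.47 = $869,862.29.
EOQ at $27.09 = 1070.9 < 26000, so use break Q=26000: TC = 28,900×$27.09 + (28,900/26000.0)×129 + (26000.0/2)×0.24×$27.09 = $867,565.19.
Lowest total cost is $819,181.16 at Q = 1051.5.

Q* ≈ 1,051 kits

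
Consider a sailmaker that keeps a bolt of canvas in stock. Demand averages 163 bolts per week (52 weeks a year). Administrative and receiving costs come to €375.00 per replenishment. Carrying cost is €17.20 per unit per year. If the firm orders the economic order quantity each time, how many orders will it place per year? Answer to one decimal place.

Annual demand D = 163 × 52 = 8,476.
Q* = √(2DS/H) = √(2 × 8,476 × 375 / 17.2) ≈ 607.94.
Orders per year = D / Q* = 8,476 / 607.94 ≈ 13.942.

N ≈ 13.9 orders per year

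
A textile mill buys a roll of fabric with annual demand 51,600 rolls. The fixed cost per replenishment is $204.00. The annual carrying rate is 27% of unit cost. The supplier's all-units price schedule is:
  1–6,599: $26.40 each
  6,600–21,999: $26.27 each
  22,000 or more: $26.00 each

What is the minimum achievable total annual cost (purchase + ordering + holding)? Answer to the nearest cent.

Holding cost per unit per year at price C is H = 0.27·C.
For each price level, check whether its EOQ is feasible; otherwise the best quantity at that price is the breakpoint.
EOQ at $26.40 = 1718.6 (feasible in tier 1): TC = 51,600×$26.40 + (51,600/1718.6)×204 + (1718.6/2)×0.27×$26.40 = $1,374,490.08.
EOQ at $26.27 = 1722.8 < 6600, so use break Q=6600: TC = 51,600×$26.27 + (51,600/6600.0)×204 + (6600.0/2)×0.27×$26.27 = $1,380,533.48.
EOQ at $26.00 = 1731.8 < 22000, so use break Q=22000: TC = 51,600×$26.00 + (51,600/22000.0)×204 + (22000.0/2)×0.27×$26.00 = $1,419,298.47.
Lowest total cost among the candidates is at Q = 1718.6.

TC* ≈ $1,374,490.08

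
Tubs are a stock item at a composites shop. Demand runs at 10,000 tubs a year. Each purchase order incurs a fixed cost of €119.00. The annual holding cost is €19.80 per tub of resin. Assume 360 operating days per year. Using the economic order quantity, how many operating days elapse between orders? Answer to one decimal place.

T ≈ 12.5 days

The optimal lot size = √(2DS/H) = √(2 × 10,000 × 119 / 19.8) ≈ 346.70.
Cycle time = Q*/D × 360 = 346.70 / 10,000 × 360 ≈ 12.481 days.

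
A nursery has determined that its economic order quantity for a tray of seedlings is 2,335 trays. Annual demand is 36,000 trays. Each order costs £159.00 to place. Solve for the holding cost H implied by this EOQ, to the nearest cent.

H ≈ £2.10

Invert the EOQ relation Q*² = 2DS/H.
From Q* = √(2DS/H): H = 2DS / Q*² = 2 × 36,000 × 159 / 2,335² = 2.0997.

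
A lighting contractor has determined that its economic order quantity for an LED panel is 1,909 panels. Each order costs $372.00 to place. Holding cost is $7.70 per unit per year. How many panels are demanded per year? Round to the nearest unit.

D ≈ 37,716 panels per year

Invert the EOQ relation Q*² = 2DS/H.
From Q* = √(2DS/H): D = Q*²H / (2S) = 1,909² × 7.7 / (2 × 372) = 37716.349.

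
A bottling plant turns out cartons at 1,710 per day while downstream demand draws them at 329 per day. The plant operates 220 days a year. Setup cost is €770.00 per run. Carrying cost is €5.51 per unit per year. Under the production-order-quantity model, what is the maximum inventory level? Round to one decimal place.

Annual demand D = 329 × 220 = 72,380.
Production build-up factor (1 − d/p) = 1 − 329/1,710 = 0.8076.
Q* = √(2DS / (H(1 − d/p))) = √(2 × 72,380 × 770 / (5.51 × 0.8076)).
= √(111,465,200 / 4.4499) ≈ 5004.896.
Maximum inventory = Q*(1 − d/p) = 5004.896 × 0.8076 ≈ 4041.966.

I_max ≈ 4,042.0 cartons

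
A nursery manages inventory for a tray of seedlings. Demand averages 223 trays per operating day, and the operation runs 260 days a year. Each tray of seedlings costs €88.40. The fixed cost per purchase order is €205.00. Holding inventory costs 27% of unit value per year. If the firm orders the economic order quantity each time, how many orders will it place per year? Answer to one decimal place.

N ≈ 58.1 orders per year

Annual demand D = 223 × 260 = 57,980.
Holding cost H = 0.27 × €88.40 = €23.8680 per unit per year.
Q* = √(2DS/H) = √(2 × 57,980 × 205 / 23.868) ≈ 997.98.
Orders per year = D / Q* = 57,980 / 997.98 ≈ 58.097.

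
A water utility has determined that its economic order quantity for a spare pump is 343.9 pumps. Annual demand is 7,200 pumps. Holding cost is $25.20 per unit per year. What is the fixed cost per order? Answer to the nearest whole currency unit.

Squaring Q* = √(2DS/H) gives Q*² = 2DS/H.
From Q* = √(2DS/H): S = Q*²H / (2D) = 343.9² × 25.2 / (2 × 7,200) = 206.9676.

S ≈ $207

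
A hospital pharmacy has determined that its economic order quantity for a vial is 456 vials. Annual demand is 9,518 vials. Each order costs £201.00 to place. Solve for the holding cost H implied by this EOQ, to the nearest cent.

The basic EOQ model gives Q* = √(2DS/H); rearrange for the unknown.
From Q* = √(2DS/H): H = 2DS / Q*² = 2 × 9,518 × 201 / 456² = 18.4010.

H ≈ £18.40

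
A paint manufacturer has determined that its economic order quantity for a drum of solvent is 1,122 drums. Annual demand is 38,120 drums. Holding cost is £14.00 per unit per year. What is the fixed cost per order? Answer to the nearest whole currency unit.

The basic EOQ model gives Q* = √(2DS/H); rearrange for the unknown.
From Q* = √(2DS/H): S = Q*²H / (2D) = 1,122² × 14 / (2 × 38,120) = 231.1697.

S ≈ £231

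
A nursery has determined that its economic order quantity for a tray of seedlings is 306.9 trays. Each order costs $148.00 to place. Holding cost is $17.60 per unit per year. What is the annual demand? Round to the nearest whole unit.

Squaring Q* = √(2DS/H) gives Q*² = 2DS/H.
From Q* = √(2DS/H): D = Q*²H / (2S) = 306.9² × 17.6 / (2 × 148) = 5600.344.

D ≈ 5,600 trays per year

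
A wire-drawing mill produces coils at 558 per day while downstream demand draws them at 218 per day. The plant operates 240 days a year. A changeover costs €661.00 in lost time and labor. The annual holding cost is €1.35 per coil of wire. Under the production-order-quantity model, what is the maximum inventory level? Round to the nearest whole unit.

Annual demand D = 218 × 240 = 52,320.
Production build-up factor (1 − d/p) = 1 − 218/558 = 0.6093.
Q* = √(2DS / (H(1 − d/p))) = √(2 × 52,320 × 661 / (1.35 × 0.6093)).
= √(69,167,040 / 0.8226) ≈ 9169.810.
Maximum inventory = Q*(1 − d/p) = 9169.810 × 0.6093 ≈ 5587.340.

I_max ≈ 5,587 coils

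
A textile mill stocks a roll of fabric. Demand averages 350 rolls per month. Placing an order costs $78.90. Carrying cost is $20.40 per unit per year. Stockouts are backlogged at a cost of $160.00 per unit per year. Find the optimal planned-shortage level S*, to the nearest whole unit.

S* ≈ 22 rolls

Annual demand D = 350 × 12 = 4,200.
With planned backorders, Q* = √(2DS/H) · √((H+B)/B).
√(2DS/H) = √(2 × 4,200 × 78.9 / 20.4) = 180.245.
√((H+B)/B) = √((20.4+160)/160) = 1.0618.
Q* ≈ 191.391.
S* = Q* · H/(H+B) = 191.391 × 20.4/180.4 ≈ 21.643.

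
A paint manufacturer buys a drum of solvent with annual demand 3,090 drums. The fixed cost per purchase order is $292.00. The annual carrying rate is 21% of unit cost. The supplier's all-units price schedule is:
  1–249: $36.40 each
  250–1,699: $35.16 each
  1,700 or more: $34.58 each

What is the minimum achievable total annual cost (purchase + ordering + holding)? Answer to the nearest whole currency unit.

TC* ≈ $112,295

Holding cost per unit per year at price C is H = 0.21·C.
Candidates are each tier's EOQ (if it falls in that tier) and each price-break quantity.
Tier 1 ($36.40): EOQ = 485.9 exceeds tier's upper bound 249, so this tier is dominated.
EOQ at $35.16 = 494.4 (feasible in tier 2): TC = 3,090×$35.16 + (3,090/494.4)×292 + (494.4/2)×0.21×$35.16 = $112,294.63.
EOQ at $34.58 = 498.5 < 1700, so use break Q=1700: TC = 3,090×$34.58 + (3,090/1700.0)×292 + (1700.0/2)×0.21×$34.58 = $113,555.48.
Lowest total cost among the candidates is at Q = 494.4.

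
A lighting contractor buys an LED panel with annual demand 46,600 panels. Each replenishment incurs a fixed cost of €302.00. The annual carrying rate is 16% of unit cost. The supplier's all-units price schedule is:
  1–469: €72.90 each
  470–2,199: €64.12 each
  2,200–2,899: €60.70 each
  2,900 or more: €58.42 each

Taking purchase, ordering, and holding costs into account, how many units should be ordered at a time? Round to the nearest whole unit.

Holding cost per unit per year at price C is H = 0.16·C.
For each price level, check whether its EOQ is feasible; otherwise the best quantity at that price is the breakpoint.
Tier 1 (€72.90): EOQ = 1553.4 exceeds tier's upper bound 469, so this tier is dominated.
EOQ at €64.12 = 1656.4 (feasible in tier 2): TC = 46,600×€64.12 + (46,600/1656.4)×302 + (1656.4/2)×0.16×€64.12 = €3,004,984.93.
EOQ at €60.70 = 1702.4 < 2200, so use break Q=2200: TC = 46,600×€60.70 + (46,600/2200.0)×302 + (2200.0/2)×0.16×€60.70 = €2,845,700.11.
EOQ at €58.42 = 1735.3 < 2900, so use break Q=2900: TC = 46,600×€58.42 + (46,600/2900.0)×302 + (2900.0/2)×0.16×€58.42 = €2,740,778.27.
Lowest total cost is €2,740,778.27 at Q = 2900.0.

Q* ≈ 2,900 panels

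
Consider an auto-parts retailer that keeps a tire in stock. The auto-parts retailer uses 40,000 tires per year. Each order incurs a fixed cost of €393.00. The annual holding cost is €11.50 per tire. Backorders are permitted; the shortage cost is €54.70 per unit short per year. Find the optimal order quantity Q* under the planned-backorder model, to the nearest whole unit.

With planned backorders, Q* = √(2DS/H) · √((H+B)/B).
√(2DS/H) = √(2 × 40,000 × 393 / 11.5) = 1653.455.
√((H+B)/B) = √((11.5+54.7)/54.7) = 1.1001.
Q* ≈ 1818.979.

Q* ≈ 1,819 tires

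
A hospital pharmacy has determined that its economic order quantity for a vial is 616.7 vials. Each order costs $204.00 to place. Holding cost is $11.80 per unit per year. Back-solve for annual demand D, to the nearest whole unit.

Invert the EOQ relation Q*² = 2DS/H.
From Q* = √(2DS/H): D = Q*²H / (2S) = 616.7² × 11.8 / (2 × 204) = 10999.419.

D ≈ 10,999 vials per year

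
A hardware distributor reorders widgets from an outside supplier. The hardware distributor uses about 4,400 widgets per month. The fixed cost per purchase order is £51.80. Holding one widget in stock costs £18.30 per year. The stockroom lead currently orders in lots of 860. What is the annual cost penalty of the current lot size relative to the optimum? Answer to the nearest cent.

Extra cost ≈ £1,044.16 per year

Annual demand D = 4,400 × 12 = 52,800.
EOQ = √(2DS/H) = √(2 × 52,800 × 51.8 / 18.3) ≈ 546.73.
Cost at Q* = (D/Q*)S + (Q*/2)H = √(2DSH) ≈ £10,005.12.
Cost at Q = 860: (52,800/860)×51.8 + (860/2)×18.3 = £3,180.28 + £7,869.00 = £11,049.28.
Excess = £11,049.28 − £10,005.12 = £1,044.16.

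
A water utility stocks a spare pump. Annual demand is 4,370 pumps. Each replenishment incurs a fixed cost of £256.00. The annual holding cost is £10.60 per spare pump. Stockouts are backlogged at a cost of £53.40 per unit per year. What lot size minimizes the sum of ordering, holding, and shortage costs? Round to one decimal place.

With planned backorders, Q* = √(2DS/H) · √((H+B)/B).
√(2DS/H) = √(2 × 4,370 × 256 / 10.6) = 459.434.
√((H+B)/B) = √((10.6+53.4)/53.4) = 1.0948.
Q* ≈ 502.970.

Q* ≈ 503.0 pumps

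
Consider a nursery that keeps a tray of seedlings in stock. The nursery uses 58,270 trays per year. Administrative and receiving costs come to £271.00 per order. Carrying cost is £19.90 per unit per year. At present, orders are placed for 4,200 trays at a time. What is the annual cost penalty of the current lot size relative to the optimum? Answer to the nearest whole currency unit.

Extra cost ≈ £20,480 per year

EOQ = √(2DS/H) = √(2 × 58,270 × 271 / 19.9) ≈ 1259.78.
Cost at Q* = (D/Q*)S + (Q*/2)H = √(2DSH) ≈ £25,069.67.
Cost at Q = 4,200: (58,270/4,200)×271 + (4,200/2)×19.9 = £3,759.80 + £41,790.00 = £45,549.80.
Excess = £45,549.80 − £25,069.67 = £20,480.13.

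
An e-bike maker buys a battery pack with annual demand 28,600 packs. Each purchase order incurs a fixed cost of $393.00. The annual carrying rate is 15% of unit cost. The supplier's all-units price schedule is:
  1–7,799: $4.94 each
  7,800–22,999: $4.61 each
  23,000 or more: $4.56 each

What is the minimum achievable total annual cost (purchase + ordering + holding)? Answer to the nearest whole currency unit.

TC* ≈ $135,984

Holding cost per unit per year at price C is H = 0.15·C.
Candidates are each tier's EOQ (if it falls in that tier) and each price-break quantity.
EOQ at $4.94 = 5507.9 (feasible in tier 1): TC = 28,600×$4.94 + (28,600/5507.9)×393 + (5507.9/2)×0.15×$4.94 = $145,365.35.
EOQ at $4.61 = 5701.6 < 7800, so use break Q=7800: TC = 28,600×$4.61 + (28,600/7800.0)×393 + (7800.0/2)×0.15×$4.61 = $135,983.85.
EOQ at $4.56 = 5732.8 < 23000, so use break Q=23000: TC = 28,600×$4.56 + (28,600/23000.0)×393 + (23000.0/2)×0.15×$4.56 = $138,770.69.
Lowest total cost among the candidates is at Q = 7800.0.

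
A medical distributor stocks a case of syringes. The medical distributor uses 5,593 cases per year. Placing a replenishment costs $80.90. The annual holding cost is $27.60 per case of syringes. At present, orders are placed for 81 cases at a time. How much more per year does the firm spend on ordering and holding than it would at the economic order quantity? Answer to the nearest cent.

Extra cost ≈ $1,706.24 per year

EOQ = √(2DS/H) = √(2 × 5,593 × 80.9 / 27.6) ≈ 181.07.
Cost at Q* = (D/Q*)S + (Q*/2)H = √(2DSH) ≈ $4,997.65.
Cost at Q = 81: (5,593/81)×80.9 + (81/2)×27.6 = $5,586.10 + $1,117.80 = $6,703.90.
Excess = $6,703.90 − $4,997.65 = $1,706.24.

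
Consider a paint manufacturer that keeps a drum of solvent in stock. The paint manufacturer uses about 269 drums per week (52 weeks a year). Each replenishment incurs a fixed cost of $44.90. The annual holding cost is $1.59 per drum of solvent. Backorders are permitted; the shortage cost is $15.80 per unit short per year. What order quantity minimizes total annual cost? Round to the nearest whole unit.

Annual demand D = 269 × 52 = 13,988.
With planned backorders, Q* = √(2DS/H) · √((H+B)/B).
√(2DS/H) = √(2 × 13,988 × 44.9 / 1.59) = 888.827.
√((H+B)/B) = √((1.59+15.8)/15.8) = 1.0491.
Q* ≈ 932.478.

Q* ≈ 932 drums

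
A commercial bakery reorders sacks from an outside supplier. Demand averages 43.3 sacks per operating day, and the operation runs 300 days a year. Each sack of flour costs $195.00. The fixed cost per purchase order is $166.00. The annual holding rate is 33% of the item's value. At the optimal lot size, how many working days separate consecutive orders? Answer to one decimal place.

Annual demand D = 43.3 × 300 = 12,990.
Holding cost H = 0.33 × $195.00 = $64.3500 per unit per year.
Q* = √(2DS/H) = √(2 × 12,990 × 166 / 64.35) ≈ 258.88.
Cycle time = Q*/D × 300 = 258.88 / 12,990 × 300 ≈ 5.979 days.

T ≈ 6.0 days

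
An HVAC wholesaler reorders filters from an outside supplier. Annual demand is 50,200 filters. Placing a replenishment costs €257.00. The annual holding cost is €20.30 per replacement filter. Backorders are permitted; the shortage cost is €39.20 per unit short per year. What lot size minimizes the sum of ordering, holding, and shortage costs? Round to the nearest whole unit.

With planned backorders, Q* = √(2DS/H) · √((H+B)/B).
√(2DS/H) = √(2 × 50,200 × 257 / 20.3) = 1127.419.
√((H+B)/B) = √((20.3+39.2)/39.2) = 1.2320.
Q* ≈ 1388.996.

Q* ≈ 1,389 filters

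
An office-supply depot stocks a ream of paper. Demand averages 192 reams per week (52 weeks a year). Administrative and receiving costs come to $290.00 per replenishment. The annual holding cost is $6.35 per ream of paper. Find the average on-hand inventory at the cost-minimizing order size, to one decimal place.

Annual demand D = 192 × 52 = 9,984.
EOQ = √(2DS/H) = √(2 × 9,984 × 290 / 6.35) ≈ 954.95.
Average inventory = Q*/2 ≈ 954.95 / 2 = 477.474.

Average inventory ≈ 477.5 reams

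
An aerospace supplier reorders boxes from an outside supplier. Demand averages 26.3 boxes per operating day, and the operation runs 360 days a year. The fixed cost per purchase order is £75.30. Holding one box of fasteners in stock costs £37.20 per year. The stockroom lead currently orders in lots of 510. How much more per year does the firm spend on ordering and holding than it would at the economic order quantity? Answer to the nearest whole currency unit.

Annual demand D = 26.3 × 360 = 9,468.
EOQ = √(2DS/H) = √(2 × 9,468 × 75.3 / 37.2) ≈ 195.78.
Cost at Q* = (D/Q*)S + (Q*/2)H = √(2DSH) ≈ £7,283.05.
Cost at Q = 510: (9,468/510)×75.3 + (510/2)×37.2 = £1,397.92 + £9,486.00 = £10,883.92.
Excess = £10,883.92 − £7,283.05 = £3,600.88.

Extra cost ≈ £3,601 per year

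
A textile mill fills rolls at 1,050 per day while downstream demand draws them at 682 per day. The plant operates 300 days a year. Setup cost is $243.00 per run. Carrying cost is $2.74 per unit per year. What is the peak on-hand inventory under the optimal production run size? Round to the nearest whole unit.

Annual demand D = 682 × 300 = 204,600.
Production build-up factor (1 − d/p) = 1 − 682/1,050 = 0.3505.
Q* = √(2DS / (H(1 − d/p))) = √(2 × 204,600 × 243 / (2.74 × 0.3505)).
= √(99,435,600 / 0.9603) ≈ 10175.750.
Maximum inventory = Q*(1 − d/p) = 10175.750 × 0.3505 ≈ 3566.358.

I_max ≈ 3,566 rolls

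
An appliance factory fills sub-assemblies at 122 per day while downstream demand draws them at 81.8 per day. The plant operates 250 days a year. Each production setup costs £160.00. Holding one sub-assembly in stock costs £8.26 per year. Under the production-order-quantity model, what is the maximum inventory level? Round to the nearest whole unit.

Annual demand D = 81.8 × 250 = 20,450.
Production build-up factor (1 − d/p) = 1 − 81.8/122 = 0.3295.
Q* = √(2DS / (H(1 − d/p))) = √(2 × 20,450 × 160 / (8.26 × 0.3295)).
= √(6,544,000 / 2.7217) ≈ 1550.595.
Maximum inventory = Q*(1 − d/p) = 1550.595 × 0.3295 ≈ 510.934.

I_max ≈ 511 sub-assemblies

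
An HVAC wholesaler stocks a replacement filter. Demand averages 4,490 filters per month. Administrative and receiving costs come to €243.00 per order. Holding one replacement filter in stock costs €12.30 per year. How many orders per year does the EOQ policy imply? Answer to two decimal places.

Annual demand D = 4,490 × 12 = 53,880.
Q* = √(2DS/H) = √(2 × 53,880 × 243 / 12.3) ≈ 1459.08.
Orders per year = D / Q* = 53,880 / 1459.08 ≈ 36.927.

N ≈ 36.93 orders per year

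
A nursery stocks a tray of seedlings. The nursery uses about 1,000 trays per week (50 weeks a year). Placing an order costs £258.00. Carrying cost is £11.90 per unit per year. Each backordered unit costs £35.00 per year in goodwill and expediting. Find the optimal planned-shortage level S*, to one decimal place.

S* ≈ 432.5 trays

Annual demand D = 1,000 × 50 = 50,000.
With planned backorders, Q* = √(2DS/H) · √((H+B)/B).
√(2DS/H) = √(2 × 50,000 × 258 / 11.9) = 1472.436.
√((H+B)/B) = √((11.9+35)/35) = 1.1576.
Q* ≈ 1704.468.
S* = Q* · H/(H+B) = 1704.468 × 11.9/46.9 ≈ 432.477.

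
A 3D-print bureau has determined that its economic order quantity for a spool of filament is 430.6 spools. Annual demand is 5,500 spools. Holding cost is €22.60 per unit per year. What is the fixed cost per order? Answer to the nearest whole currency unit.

The basic EOQ model gives Q* = √(2DS/H); rearrange for the unknown.
From Q* = √(2DS/H): S = Q*²H / (2D) = 430.6² × 22.6 / (2 × 5,500) = 380.9463.

S ≈ €381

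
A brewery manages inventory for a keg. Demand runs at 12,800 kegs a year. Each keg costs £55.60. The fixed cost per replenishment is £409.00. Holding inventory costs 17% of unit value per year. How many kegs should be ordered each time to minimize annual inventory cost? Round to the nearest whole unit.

Holding cost H = 0.17 × £55.60 = £9.4520 per unit per year.
EOQ = √(2DS / H) = √(2 × 12,800 × 409 / 9.452).
= √(10,470,400 / 9.452) = √1,107,744.3927 ≈ 1052.494.

Q* ≈ 1,052 kegs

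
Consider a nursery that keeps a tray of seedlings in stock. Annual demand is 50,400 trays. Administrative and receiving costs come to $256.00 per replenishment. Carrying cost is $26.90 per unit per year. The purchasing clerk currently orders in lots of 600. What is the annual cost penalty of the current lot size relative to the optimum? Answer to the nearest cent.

Extra cost ≈ $3,227.29 per year

EOQ = √(2DS/H) = √(2 × 50,400 × 256 / 26.9) ≈ 979.43.
Cost at Q* = (D/Q*)S + (Q*/2)H = √(2DSH) ≈ $26,346.71.
Cost at Q = 600: (50,400/600)×256 + (600/2)×26.9 = $21,504.00 + $8,070.00 = $29,574.00.
Excess = $29,574.00 − $26,346.71 = $3,227.29.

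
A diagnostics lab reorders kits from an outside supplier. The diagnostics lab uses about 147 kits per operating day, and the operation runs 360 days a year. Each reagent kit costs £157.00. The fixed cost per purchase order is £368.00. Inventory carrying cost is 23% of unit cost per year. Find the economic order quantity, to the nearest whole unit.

Q* ≈ 1,039 kits

Annual demand D = 147 × 360 = 52,920.
Holding cost H = 0.23 × £157.00 = £36.1100 per unit per year.
EOQ = √(2DS / H) = √(2 × 52,920 × 368 / 36.11).
= √(38,949,120 / 36.11) = √1,078,624.2038 ≈ 1038.568.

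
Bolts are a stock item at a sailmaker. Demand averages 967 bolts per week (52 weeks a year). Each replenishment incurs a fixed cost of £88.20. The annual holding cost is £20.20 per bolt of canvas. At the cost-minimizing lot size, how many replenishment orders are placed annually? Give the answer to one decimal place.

N ≈ 75.9 orders per year

Annual demand D = 967 × 52 = 50,284.
The optimal lot size = √(2DS/H) = √(2 × 50,284 × 88.2 / 20.2) ≈ 662.66.
Orders per year = D / Q* = 50,284 / 662.66 ≈ 75.882.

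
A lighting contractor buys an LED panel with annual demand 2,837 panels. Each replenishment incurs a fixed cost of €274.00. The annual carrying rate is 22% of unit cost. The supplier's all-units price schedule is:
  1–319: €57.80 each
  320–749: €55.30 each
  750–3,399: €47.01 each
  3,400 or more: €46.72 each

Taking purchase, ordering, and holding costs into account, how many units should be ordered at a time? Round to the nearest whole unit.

Q* ≈ 750 panels

Holding cost per unit per year at price C is H = 0.22·C.
Candidates are each tier's EOQ (if it falls in that tier) and each price-break quantity.
Tier 1 (€57.80): EOQ = 349.7 exceeds tier's upper bound 319, so this tier is dominated.
EOQ at €55.30 = 357.5 (feasible in tier 2): TC = 2,837×€55.30 + (2,837/357.5)×274 + (357.5/2)×0.22×€55.30 = €161,235.14.
EOQ at €47.01 = 387.7 < 750, so use break Q=750: TC = 2,837×€47.01 + (2,837/750.0)×274 + (750.0/2)×0.22×€47.01 = €138,282.15.
EOQ at €46.72 = 388.9 < 3400, so use break Q=3400: TC = 2,837×€46.72 + (2,837/3400.0)×274 + (3400.0/2)×0.22×€46.72 = €150,246.55.
Lowest total cost is €138,282.15 at Q = 750.0.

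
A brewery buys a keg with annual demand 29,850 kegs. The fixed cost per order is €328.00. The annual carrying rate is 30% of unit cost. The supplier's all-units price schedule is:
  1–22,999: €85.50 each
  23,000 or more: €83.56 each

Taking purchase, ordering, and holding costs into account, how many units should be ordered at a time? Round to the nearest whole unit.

Q* ≈ 874 kegs

Holding cost per unit per year at price C is H = 0.30·C.
Candidates are each tier's EOQ (if it falls in that tier) and each price-break quantity.
EOQ at €85.50 = 873.7 (feasible in tier 1): TC = 29,850×€85.50 + (29,850/873.7)×328 + (873.7/2)×0.30×€85.50 = €2,574,586.34.
EOQ at €83.56 = 883.8 < 23000, so use break Q=23000: TC = 29,850×€83.56 + (29,850/23000.0)×328 + (23000.0/2)×0.30×€83.56 = €2,782,973.69.
Lowest total cost is €2,574,586.34 at Q = 873.7.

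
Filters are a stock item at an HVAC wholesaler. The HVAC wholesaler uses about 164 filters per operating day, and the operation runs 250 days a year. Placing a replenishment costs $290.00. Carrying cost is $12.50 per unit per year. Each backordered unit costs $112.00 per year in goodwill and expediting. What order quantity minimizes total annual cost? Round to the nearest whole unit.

Q* ≈ 1,454 filters

Annual demand D = 164 × 250 = 41,000.
With planned backorders, Q* = √(2DS/H) · √((H+B)/B).
√(2DS/H) = √(2 × 41,000 × 290 / 12.5) = 1379.275.
√((H+B)/B) = √((12.5+112)/112) = 1.0543.
Q* ≈ 1454.208.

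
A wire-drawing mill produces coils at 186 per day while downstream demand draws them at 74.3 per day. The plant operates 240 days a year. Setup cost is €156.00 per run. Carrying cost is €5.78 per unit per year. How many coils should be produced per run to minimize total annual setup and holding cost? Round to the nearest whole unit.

Q* ≈ 1,266 coils

Annual demand D = 74.3 × 240 = 17,832.
Production build-up factor (1 − d/p) = 1 − 74.3/186 = 0.6005.
Q* = √(2DS / (H(1 − d/p))) = √(2 × 17,832 × 156 / (5.78 × 0.6005)).
= √(5,563,584 / 3.4711) ≈ 1266.028.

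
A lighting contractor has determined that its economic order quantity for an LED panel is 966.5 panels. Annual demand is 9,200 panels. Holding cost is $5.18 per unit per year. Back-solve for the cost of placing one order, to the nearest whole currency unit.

S ≈ $263

The basic EOQ model gives Q* = √(2DS/H); rearrange for the unknown.
From Q* = √(2DS/H): S = Q*²H / (2D) = 966.5² × 5.18 / (2 × 9,200) = 262.9757.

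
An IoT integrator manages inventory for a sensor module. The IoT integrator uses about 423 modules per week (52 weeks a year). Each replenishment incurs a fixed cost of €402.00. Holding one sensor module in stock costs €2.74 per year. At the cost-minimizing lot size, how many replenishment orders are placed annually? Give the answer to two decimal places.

Annual demand D = 423 × 52 = 21,996.
Q* = √(2DS/H) = √(2 × 21,996 × 402 / 2.74) ≈ 2540.53.
Orders per year = D / Q* = 21,996 / 2540.53 ≈ 8.658.

N ≈ 8.66 orders per year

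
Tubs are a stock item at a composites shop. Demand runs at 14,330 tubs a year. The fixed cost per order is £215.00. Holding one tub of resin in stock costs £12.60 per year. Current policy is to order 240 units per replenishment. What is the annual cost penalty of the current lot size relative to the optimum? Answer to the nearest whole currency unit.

Extra cost ≈ £5,538 per year

EOQ = √(2DS/H) = √(2 × 14,330 × 215 / 12.6) ≈ 699.31.
Cost at Q* = (D/Q*)S + (Q*/2)H = √(2DSH) ≈ £8,811.35.
Cost at Q = 240: (14,330/240)×215 + (240/2)×12.6 = £12,837.29 + £1,512.00 = £14,349.29.
Excess = £14,349.29 − £8,811.35 = £5,537.94.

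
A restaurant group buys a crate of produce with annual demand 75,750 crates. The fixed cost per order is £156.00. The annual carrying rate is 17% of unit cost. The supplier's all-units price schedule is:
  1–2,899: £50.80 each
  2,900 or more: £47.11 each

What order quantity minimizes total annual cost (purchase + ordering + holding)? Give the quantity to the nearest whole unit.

Holding cost per unit per year at price C is H = 0.17·C.
Candidates are each tier's EOQ (if it falls in that tier) and each price-break quantity.
EOQ at £50.80 = 1654.3 (feasible in tier 1): TC = 75,750×£50.80 + (75,750/1654.3)×156 + (1654.3/2)×0.17×£50.80 = £3,862,386.47.
EOQ at £47.11 = 1717.9 < 2900, so use break Q=2900: TC = 75,750×£47.11 + (75,750/2900.0)×156 + (2900.0/2)×0.17×£47.11 = £3,584,269.94.
Lowest total cost is £3,584,269.94 at Q = 2900.0.

Q* ≈ 2,900 crates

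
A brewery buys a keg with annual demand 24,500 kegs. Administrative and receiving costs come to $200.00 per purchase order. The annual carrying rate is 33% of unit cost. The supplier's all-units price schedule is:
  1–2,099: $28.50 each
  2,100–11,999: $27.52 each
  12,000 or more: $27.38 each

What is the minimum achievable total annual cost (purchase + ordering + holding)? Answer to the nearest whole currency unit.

TC* ≈ $686,109

Holding cost per unit per year at price C is H = 0.33·C.
Candidates are each tier's EOQ (if it falls in that tier) and each price-break quantity.
EOQ at $28.50 = 1020.8 (feasible in tier 1): TC = 24,500×$28.50 + (24,500/1020.8)×200 + (1020.8/2)×0.33×$28.50 = $707,850.47.
EOQ at $27.52 = 1038.8 < 2100, so use break Q=2100: TC = 24,500×$27.52 + (24,500/2100.0)×200 + (2100.0/2)×0.33×$27.52 = $686,109.01.
EOQ at $27.38 = 1041.5 < 12000, so use break Q=12000: TC = 24,500×$27.38 + (24,500/12000.0)×200 + (12000.0/2)×0.33×$27.38 = $725,430.73.
Lowest total cost among the candidates is at Q = 2100.0.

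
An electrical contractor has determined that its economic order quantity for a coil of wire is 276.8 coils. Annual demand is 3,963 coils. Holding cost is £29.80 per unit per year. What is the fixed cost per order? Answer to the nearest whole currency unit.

S ≈ £288

Squaring Q* = √(2DS/H) gives Q*² = 2DS/H.
From Q* = √(2DS/H): S = Q*²H / (2D) = 276.8² × 29.8 / (2 × 3,963) = 288.0676.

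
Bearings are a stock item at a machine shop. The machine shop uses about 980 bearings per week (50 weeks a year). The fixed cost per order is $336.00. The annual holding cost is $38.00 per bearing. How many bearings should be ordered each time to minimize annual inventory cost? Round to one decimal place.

Annual demand D = 980 × 50 = 49,000.
EOQ = √(2DS / H) = √(2 × 49,000 × 336 / 38).
= √(32,928,000 / 38) = √866,526.3158 ≈ 930.874.

Q* ≈ 930.9 bearings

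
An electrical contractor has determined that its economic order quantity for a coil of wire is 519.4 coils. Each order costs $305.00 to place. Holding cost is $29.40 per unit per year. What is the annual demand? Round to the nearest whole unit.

Invert the EOQ relation Q*² = 2DS/H.
From Q* = √(2DS/H): D = Q*²H / (2S) = 519.4² × 29.4 / (2 × 305) = 13002.336.

D ≈ 13,002 coils per year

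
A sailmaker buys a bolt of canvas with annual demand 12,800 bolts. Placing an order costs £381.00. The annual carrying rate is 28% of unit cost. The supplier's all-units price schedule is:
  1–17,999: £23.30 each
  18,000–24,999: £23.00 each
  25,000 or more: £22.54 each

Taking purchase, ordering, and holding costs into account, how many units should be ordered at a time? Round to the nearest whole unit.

Q* ≈ 1,223 bolts

Holding cost per unit per year at price C is H = 0.28·C.
Candidates are each tier's EOQ (if it falls in that tier) and each price-break quantity.
EOQ at £23.30 = 1222.7 (feasible in tier 1): TC = 12,800×£23.30 + (12,800/1222.7)×381 + (1222.7/2)×0.28×£23.30 = £306,217.00.
EOQ at £23.00 = 1230.7 < 18000, so use break Q=18000: TC = 12,800×£23.00 + (12,800/18000.0)×381 + (18000.0/2)×0.28×£23.00 = £352,630.93.
EOQ at £22.54 = 1243.2 < 25000, so use break Q=25000: TC = 12,800×£22.54 + (12,800/25000.0)×381 + (25000.0/2)×0.28×£22.54 = £367,597.07.
Lowest total cost is £306,217.00 at Q = 1222.7.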